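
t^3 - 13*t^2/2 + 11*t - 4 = (t - 4)*(t - 2)*(t - 1/2)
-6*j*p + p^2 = p*(-6*j + p)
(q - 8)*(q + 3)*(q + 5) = q^3 - 49*q - 120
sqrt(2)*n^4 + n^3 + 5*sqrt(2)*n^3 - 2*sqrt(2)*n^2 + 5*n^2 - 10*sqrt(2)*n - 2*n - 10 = (n + 5)*(n - sqrt(2))*(n + sqrt(2))*(sqrt(2)*n + 1)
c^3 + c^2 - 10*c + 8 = (c - 2)*(c - 1)*(c + 4)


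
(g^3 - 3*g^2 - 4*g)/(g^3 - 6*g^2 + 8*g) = (g + 1)/(g - 2)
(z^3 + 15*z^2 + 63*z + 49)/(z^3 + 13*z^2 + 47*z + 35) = (z + 7)/(z + 5)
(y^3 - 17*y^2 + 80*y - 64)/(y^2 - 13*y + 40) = (y^2 - 9*y + 8)/(y - 5)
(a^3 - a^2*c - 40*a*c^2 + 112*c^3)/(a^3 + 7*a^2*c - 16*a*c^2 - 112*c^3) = (a - 4*c)/(a + 4*c)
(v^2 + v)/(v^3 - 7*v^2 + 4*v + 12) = v/(v^2 - 8*v + 12)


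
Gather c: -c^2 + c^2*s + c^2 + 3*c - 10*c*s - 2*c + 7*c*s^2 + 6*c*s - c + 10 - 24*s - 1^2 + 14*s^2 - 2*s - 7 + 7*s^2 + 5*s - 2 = c^2*s + c*(7*s^2 - 4*s) + 21*s^2 - 21*s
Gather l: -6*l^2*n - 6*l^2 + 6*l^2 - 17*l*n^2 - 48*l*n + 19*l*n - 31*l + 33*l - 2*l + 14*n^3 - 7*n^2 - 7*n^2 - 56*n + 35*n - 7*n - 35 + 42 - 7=-6*l^2*n + l*(-17*n^2 - 29*n) + 14*n^3 - 14*n^2 - 28*n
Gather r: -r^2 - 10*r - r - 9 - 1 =-r^2 - 11*r - 10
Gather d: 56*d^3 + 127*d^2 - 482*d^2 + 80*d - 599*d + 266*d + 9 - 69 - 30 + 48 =56*d^3 - 355*d^2 - 253*d - 42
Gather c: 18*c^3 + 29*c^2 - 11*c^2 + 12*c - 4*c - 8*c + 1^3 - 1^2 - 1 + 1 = 18*c^3 + 18*c^2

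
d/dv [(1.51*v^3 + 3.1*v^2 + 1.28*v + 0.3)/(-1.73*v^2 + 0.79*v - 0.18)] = (-2.6123*v^4 + 2.3858*v^3 + 3.848*v^2 - 0.0779999999999998*v - 0.4674)/(2.9929*v^4 - 2.7334*v^3 + 1.2469*v^2 - 0.2844*v + 0.0324)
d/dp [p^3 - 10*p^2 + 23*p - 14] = 3*p^2 - 20*p + 23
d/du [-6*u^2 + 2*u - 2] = 2 - 12*u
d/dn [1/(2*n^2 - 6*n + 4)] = (3/2 - n)/(n^2 - 3*n + 2)^2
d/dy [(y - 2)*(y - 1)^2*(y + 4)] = 4*y^3 - 22*y + 18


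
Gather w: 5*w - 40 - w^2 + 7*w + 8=-w^2 + 12*w - 32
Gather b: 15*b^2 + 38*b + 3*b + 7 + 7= 15*b^2 + 41*b + 14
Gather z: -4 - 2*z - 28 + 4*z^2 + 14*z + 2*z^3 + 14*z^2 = 2*z^3 + 18*z^2 + 12*z - 32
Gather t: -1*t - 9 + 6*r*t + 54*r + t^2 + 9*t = 54*r + t^2 + t*(6*r + 8) - 9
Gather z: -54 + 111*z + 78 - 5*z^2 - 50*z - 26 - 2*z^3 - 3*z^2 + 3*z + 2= -2*z^3 - 8*z^2 + 64*z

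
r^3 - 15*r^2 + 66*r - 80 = (r - 8)*(r - 5)*(r - 2)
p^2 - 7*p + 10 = (p - 5)*(p - 2)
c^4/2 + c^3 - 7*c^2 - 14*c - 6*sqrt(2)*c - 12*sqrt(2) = (c/2 + 1)*(c - 3*sqrt(2))*(c + sqrt(2))*(c + 2*sqrt(2))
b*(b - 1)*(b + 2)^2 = b^4 + 3*b^3 - 4*b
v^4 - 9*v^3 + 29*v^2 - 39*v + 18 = (v - 3)^2*(v - 2)*(v - 1)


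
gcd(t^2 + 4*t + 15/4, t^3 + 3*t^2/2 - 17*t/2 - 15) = t + 5/2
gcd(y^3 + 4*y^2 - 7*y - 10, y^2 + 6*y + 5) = y^2 + 6*y + 5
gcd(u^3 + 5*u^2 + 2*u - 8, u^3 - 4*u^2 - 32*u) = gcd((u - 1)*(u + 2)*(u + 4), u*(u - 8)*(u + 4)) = u + 4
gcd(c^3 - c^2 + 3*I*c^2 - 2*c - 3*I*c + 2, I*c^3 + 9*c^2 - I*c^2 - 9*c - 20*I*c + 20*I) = c - 1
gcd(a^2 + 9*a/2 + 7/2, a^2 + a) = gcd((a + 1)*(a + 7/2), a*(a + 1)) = a + 1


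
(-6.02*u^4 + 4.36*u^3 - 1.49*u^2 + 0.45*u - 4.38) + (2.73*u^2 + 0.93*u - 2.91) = -6.02*u^4 + 4.36*u^3 + 1.24*u^2 + 1.38*u - 7.29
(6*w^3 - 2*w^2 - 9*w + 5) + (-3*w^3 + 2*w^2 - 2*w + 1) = 3*w^3 - 11*w + 6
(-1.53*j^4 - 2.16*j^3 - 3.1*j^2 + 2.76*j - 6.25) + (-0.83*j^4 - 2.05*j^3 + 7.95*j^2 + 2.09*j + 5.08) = -2.36*j^4 - 4.21*j^3 + 4.85*j^2 + 4.85*j - 1.17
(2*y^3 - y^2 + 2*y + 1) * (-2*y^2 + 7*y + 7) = -4*y^5 + 16*y^4 + 3*y^3 + 5*y^2 + 21*y + 7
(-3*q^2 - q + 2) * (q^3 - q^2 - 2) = -3*q^5 + 2*q^4 + 3*q^3 + 4*q^2 + 2*q - 4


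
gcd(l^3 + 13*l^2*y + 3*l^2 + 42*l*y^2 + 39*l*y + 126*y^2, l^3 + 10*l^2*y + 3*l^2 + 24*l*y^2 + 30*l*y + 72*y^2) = l^2 + 6*l*y + 3*l + 18*y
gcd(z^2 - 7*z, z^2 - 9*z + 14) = z - 7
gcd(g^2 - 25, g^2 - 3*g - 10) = g - 5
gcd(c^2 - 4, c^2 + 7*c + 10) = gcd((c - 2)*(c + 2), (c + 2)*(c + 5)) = c + 2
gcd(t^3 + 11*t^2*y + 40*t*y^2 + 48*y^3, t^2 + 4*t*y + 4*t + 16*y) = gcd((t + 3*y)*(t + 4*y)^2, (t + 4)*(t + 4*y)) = t + 4*y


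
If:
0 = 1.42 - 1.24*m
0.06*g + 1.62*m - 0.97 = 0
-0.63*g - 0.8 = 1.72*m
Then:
No Solution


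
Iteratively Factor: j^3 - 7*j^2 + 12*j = (j - 3)*(j^2 - 4*j) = (j - 4)*(j - 3)*(j)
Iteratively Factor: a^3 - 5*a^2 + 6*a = (a)*(a^2 - 5*a + 6) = a*(a - 3)*(a - 2)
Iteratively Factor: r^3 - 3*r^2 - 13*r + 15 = (r + 3)*(r^2 - 6*r + 5) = (r - 5)*(r + 3)*(r - 1)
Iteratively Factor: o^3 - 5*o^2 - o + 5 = (o + 1)*(o^2 - 6*o + 5) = (o - 5)*(o + 1)*(o - 1)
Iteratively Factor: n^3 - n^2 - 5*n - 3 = (n + 1)*(n^2 - 2*n - 3) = (n - 3)*(n + 1)*(n + 1)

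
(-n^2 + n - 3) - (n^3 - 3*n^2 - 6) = -n^3 + 2*n^2 + n + 3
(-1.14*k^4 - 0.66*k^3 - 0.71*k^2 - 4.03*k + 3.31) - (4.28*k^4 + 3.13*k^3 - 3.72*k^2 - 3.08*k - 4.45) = -5.42*k^4 - 3.79*k^3 + 3.01*k^2 - 0.95*k + 7.76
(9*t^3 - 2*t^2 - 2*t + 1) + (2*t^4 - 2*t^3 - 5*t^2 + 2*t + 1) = 2*t^4 + 7*t^3 - 7*t^2 + 2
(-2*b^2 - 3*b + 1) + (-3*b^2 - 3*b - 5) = -5*b^2 - 6*b - 4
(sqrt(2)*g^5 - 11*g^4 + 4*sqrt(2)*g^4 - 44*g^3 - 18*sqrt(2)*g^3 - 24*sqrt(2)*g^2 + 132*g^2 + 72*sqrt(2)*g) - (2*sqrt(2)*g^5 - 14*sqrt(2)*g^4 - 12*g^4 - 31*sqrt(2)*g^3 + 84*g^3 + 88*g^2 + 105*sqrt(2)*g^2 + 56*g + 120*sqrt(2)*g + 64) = -sqrt(2)*g^5 + g^4 + 18*sqrt(2)*g^4 - 128*g^3 + 13*sqrt(2)*g^3 - 129*sqrt(2)*g^2 + 44*g^2 - 48*sqrt(2)*g - 56*g - 64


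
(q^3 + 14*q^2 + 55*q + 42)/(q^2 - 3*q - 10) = (q^3 + 14*q^2 + 55*q + 42)/(q^2 - 3*q - 10)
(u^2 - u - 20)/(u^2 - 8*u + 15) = (u + 4)/(u - 3)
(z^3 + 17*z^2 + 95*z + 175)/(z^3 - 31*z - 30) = (z^2 + 12*z + 35)/(z^2 - 5*z - 6)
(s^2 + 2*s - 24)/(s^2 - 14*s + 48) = (s^2 + 2*s - 24)/(s^2 - 14*s + 48)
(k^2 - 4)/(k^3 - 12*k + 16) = (k + 2)/(k^2 + 2*k - 8)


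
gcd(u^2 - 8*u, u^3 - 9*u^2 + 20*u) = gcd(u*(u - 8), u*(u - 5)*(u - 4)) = u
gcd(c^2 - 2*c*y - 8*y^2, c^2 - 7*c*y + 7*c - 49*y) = 1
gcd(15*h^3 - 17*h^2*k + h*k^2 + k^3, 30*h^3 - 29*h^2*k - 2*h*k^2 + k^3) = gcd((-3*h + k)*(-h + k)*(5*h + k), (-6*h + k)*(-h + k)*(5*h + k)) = 5*h^2 - 4*h*k - k^2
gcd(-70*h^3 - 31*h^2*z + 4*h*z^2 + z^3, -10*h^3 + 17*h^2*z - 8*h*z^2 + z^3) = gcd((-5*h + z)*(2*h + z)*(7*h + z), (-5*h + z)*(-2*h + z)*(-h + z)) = -5*h + z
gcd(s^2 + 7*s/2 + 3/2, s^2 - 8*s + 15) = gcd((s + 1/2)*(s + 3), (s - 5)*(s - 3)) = 1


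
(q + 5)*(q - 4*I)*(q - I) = q^3 + 5*q^2 - 5*I*q^2 - 4*q - 25*I*q - 20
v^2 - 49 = (v - 7)*(v + 7)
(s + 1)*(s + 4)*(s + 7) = s^3 + 12*s^2 + 39*s + 28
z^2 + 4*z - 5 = (z - 1)*(z + 5)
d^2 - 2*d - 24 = (d - 6)*(d + 4)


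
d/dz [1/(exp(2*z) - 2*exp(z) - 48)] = 2*(1 - exp(z))*exp(z)/(-exp(2*z) + 2*exp(z) + 48)^2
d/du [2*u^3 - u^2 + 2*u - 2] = 6*u^2 - 2*u + 2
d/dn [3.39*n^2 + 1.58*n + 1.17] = 6.78*n + 1.58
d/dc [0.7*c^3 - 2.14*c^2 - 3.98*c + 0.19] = 2.1*c^2 - 4.28*c - 3.98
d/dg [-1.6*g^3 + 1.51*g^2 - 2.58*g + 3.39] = -4.8*g^2 + 3.02*g - 2.58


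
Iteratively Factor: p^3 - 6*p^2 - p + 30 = (p - 5)*(p^2 - p - 6) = (p - 5)*(p + 2)*(p - 3)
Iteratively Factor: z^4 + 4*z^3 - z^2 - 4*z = (z)*(z^3 + 4*z^2 - z - 4) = z*(z - 1)*(z^2 + 5*z + 4) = z*(z - 1)*(z + 1)*(z + 4)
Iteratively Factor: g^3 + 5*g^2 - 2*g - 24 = (g - 2)*(g^2 + 7*g + 12) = (g - 2)*(g + 3)*(g + 4)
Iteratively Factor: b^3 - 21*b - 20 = (b - 5)*(b^2 + 5*b + 4) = (b - 5)*(b + 4)*(b + 1)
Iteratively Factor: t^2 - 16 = (t - 4)*(t + 4)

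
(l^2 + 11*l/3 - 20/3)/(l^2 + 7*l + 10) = (l - 4/3)/(l + 2)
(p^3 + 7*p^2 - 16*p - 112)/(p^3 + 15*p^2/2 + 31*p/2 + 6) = 2*(p^2 + 3*p - 28)/(2*p^2 + 7*p + 3)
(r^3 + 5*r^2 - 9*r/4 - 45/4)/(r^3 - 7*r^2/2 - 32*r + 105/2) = (r + 3/2)/(r - 7)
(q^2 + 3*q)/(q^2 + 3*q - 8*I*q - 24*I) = q/(q - 8*I)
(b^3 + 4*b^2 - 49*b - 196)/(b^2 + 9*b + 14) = (b^2 - 3*b - 28)/(b + 2)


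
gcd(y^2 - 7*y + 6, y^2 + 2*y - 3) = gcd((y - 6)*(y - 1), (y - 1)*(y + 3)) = y - 1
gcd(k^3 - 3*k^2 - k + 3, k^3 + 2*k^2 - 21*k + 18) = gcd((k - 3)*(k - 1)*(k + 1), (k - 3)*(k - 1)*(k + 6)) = k^2 - 4*k + 3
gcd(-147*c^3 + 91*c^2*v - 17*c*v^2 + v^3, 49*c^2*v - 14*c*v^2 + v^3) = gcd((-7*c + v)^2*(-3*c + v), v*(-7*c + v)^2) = 49*c^2 - 14*c*v + v^2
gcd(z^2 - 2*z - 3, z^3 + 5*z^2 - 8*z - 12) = z + 1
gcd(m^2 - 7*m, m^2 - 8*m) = m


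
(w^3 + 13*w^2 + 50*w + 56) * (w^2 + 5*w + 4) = w^5 + 18*w^4 + 119*w^3 + 358*w^2 + 480*w + 224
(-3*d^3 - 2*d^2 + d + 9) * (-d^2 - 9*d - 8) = 3*d^5 + 29*d^4 + 41*d^3 - 2*d^2 - 89*d - 72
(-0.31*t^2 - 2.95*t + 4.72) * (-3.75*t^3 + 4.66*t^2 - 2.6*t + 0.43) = 1.1625*t^5 + 9.6179*t^4 - 30.641*t^3 + 29.5319*t^2 - 13.5405*t + 2.0296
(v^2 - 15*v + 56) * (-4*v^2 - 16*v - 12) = -4*v^4 + 44*v^3 + 4*v^2 - 716*v - 672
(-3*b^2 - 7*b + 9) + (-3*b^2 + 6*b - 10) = -6*b^2 - b - 1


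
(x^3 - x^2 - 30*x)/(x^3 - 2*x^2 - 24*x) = (x + 5)/(x + 4)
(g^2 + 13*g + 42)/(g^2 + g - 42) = (g + 6)/(g - 6)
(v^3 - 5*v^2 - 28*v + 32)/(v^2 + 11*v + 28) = (v^2 - 9*v + 8)/(v + 7)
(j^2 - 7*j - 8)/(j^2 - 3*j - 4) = (j - 8)/(j - 4)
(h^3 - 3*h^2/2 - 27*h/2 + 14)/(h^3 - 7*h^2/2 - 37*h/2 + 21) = (h - 4)/(h - 6)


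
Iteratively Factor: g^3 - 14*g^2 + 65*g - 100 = (g - 5)*(g^2 - 9*g + 20) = (g - 5)^2*(g - 4)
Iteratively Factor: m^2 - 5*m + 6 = (m - 3)*(m - 2)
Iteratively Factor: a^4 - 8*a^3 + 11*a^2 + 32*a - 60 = (a - 2)*(a^3 - 6*a^2 - a + 30) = (a - 2)*(a + 2)*(a^2 - 8*a + 15) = (a - 5)*(a - 2)*(a + 2)*(a - 3)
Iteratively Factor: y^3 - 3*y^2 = (y - 3)*(y^2) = y*(y - 3)*(y)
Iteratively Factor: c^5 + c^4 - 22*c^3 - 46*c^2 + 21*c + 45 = (c - 5)*(c^4 + 6*c^3 + 8*c^2 - 6*c - 9) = (c - 5)*(c + 3)*(c^3 + 3*c^2 - c - 3) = (c - 5)*(c + 1)*(c + 3)*(c^2 + 2*c - 3) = (c - 5)*(c - 1)*(c + 1)*(c + 3)*(c + 3)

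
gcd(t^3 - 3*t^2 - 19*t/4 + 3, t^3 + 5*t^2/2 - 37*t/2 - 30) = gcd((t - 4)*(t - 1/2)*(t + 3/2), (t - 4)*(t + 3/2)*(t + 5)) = t^2 - 5*t/2 - 6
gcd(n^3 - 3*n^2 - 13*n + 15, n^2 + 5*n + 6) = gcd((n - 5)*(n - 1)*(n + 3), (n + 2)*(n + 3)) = n + 3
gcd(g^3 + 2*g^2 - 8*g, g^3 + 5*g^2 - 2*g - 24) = g^2 + 2*g - 8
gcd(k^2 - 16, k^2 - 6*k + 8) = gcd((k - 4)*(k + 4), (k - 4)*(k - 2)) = k - 4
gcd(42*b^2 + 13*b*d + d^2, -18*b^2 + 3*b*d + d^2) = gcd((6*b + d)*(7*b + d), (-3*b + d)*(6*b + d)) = 6*b + d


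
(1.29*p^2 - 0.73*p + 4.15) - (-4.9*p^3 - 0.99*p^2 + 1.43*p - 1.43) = 4.9*p^3 + 2.28*p^2 - 2.16*p + 5.58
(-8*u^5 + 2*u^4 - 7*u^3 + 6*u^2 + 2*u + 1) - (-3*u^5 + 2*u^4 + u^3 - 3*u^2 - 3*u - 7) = -5*u^5 - 8*u^3 + 9*u^2 + 5*u + 8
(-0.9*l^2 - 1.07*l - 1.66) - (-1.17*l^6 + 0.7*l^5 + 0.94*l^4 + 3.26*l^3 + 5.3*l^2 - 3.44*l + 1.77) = 1.17*l^6 - 0.7*l^5 - 0.94*l^4 - 3.26*l^3 - 6.2*l^2 + 2.37*l - 3.43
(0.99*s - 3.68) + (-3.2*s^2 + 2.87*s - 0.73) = -3.2*s^2 + 3.86*s - 4.41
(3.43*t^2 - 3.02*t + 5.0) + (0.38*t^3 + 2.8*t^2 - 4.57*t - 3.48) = 0.38*t^3 + 6.23*t^2 - 7.59*t + 1.52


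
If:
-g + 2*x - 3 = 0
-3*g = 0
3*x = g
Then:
No Solution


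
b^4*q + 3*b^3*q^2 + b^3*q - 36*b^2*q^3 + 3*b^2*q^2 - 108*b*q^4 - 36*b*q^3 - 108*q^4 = (b - 6*q)*(b + 3*q)*(b + 6*q)*(b*q + q)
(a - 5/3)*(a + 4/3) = a^2 - a/3 - 20/9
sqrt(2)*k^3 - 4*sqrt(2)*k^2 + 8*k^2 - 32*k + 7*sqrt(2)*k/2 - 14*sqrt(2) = (k - 4)*(k + 7*sqrt(2)/2)*(sqrt(2)*k + 1)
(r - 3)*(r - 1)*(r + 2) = r^3 - 2*r^2 - 5*r + 6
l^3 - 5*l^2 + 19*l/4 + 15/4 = (l - 3)*(l - 5/2)*(l + 1/2)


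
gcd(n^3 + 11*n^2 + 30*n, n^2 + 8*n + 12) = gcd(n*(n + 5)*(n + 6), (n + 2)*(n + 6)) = n + 6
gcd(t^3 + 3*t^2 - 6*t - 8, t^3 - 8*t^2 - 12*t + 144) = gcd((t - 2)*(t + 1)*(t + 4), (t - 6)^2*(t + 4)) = t + 4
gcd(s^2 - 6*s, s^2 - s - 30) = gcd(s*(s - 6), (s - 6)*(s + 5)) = s - 6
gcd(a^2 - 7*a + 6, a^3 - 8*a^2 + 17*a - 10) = a - 1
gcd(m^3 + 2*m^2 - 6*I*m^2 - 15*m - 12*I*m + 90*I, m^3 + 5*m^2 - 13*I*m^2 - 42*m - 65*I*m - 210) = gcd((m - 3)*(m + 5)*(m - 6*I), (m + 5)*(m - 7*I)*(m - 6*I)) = m^2 + m*(5 - 6*I) - 30*I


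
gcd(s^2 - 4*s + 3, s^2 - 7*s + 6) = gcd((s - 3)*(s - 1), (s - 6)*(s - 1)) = s - 1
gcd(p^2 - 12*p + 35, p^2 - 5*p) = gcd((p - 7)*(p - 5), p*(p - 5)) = p - 5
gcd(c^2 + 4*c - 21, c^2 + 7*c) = c + 7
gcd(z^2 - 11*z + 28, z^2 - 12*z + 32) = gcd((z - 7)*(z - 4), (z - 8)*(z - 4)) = z - 4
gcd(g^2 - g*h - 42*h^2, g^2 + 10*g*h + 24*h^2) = g + 6*h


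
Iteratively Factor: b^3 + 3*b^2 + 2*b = (b + 2)*(b^2 + b) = b*(b + 2)*(b + 1)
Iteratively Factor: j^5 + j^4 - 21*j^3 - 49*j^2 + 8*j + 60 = (j + 2)*(j^4 - j^3 - 19*j^2 - 11*j + 30) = (j + 2)^2*(j^3 - 3*j^2 - 13*j + 15) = (j - 5)*(j + 2)^2*(j^2 + 2*j - 3) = (j - 5)*(j + 2)^2*(j + 3)*(j - 1)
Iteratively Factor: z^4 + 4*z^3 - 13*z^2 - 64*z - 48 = (z + 1)*(z^3 + 3*z^2 - 16*z - 48) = (z - 4)*(z + 1)*(z^2 + 7*z + 12) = (z - 4)*(z + 1)*(z + 4)*(z + 3)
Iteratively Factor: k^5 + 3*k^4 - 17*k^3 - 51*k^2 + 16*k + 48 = (k + 3)*(k^4 - 17*k^2 + 16) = (k + 1)*(k + 3)*(k^3 - k^2 - 16*k + 16) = (k + 1)*(k + 3)*(k + 4)*(k^2 - 5*k + 4) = (k - 4)*(k + 1)*(k + 3)*(k + 4)*(k - 1)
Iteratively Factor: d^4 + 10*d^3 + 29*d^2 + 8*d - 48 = (d + 4)*(d^3 + 6*d^2 + 5*d - 12) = (d - 1)*(d + 4)*(d^2 + 7*d + 12) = (d - 1)*(d + 4)^2*(d + 3)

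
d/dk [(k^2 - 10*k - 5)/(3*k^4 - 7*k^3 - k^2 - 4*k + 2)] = (-6*k^5 + 97*k^4 - 80*k^3 - 119*k^2 - 6*k - 40)/(9*k^8 - 42*k^7 + 43*k^6 - 10*k^5 + 69*k^4 - 20*k^3 + 12*k^2 - 16*k + 4)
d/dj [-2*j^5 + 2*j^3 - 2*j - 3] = -10*j^4 + 6*j^2 - 2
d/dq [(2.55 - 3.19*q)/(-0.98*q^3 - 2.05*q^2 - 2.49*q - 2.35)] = (-6.2524*q^3 + 0.9575*q^2 + 10.455*q + 13.846)/(0.9604*q^6 + 4.018*q^5 + 9.0829*q^4 + 14.815*q^3 + 15.8351*q^2 + 11.703*q + 5.5225)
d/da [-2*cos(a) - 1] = 2*sin(a)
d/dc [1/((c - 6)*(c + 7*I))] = ((6 - c)*(c + 7*I) - (c - 6)^2)/((c - 6)^3*(c + 7*I)^2)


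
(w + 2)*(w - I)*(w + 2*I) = w^3 + 2*w^2 + I*w^2 + 2*w + 2*I*w + 4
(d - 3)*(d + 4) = d^2 + d - 12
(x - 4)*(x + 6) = x^2 + 2*x - 24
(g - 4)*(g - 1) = g^2 - 5*g + 4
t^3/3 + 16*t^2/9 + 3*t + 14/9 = (t/3 + 1/3)*(t + 2)*(t + 7/3)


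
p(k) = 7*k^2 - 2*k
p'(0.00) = -2.00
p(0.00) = 0.00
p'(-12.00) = -170.00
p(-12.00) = 1032.00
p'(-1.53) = -23.42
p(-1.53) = 19.45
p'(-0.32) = -6.48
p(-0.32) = 1.36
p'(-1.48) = -22.72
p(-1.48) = 18.29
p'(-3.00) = -44.00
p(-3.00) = 69.00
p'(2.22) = 29.08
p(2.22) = 30.06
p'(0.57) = 5.98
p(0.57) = 1.13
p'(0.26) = 1.64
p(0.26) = -0.05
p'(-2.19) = -32.66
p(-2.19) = 37.95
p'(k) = 14*k - 2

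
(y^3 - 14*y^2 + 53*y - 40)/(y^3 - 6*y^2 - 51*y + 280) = (y - 1)/(y + 7)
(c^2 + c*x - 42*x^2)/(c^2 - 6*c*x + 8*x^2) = (c^2 + c*x - 42*x^2)/(c^2 - 6*c*x + 8*x^2)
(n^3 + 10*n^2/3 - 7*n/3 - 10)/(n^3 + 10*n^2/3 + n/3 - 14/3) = (3*n^2 + 4*n - 15)/(3*n^2 + 4*n - 7)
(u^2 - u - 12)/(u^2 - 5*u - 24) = (u - 4)/(u - 8)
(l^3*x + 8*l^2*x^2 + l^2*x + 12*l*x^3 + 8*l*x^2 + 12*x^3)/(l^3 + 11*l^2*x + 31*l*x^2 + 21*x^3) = x*(l^3 + 8*l^2*x + l^2 + 12*l*x^2 + 8*l*x + 12*x^2)/(l^3 + 11*l^2*x + 31*l*x^2 + 21*x^3)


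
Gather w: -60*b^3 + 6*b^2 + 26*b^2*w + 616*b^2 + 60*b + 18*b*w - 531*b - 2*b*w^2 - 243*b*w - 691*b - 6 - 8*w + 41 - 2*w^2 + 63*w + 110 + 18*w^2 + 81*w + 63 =-60*b^3 + 622*b^2 - 1162*b + w^2*(16 - 2*b) + w*(26*b^2 - 225*b + 136) + 208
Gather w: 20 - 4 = 16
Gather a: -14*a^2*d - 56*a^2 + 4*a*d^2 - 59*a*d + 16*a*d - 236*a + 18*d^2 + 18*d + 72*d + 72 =a^2*(-14*d - 56) + a*(4*d^2 - 43*d - 236) + 18*d^2 + 90*d + 72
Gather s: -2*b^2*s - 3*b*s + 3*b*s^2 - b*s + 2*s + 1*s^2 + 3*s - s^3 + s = -s^3 + s^2*(3*b + 1) + s*(-2*b^2 - 4*b + 6)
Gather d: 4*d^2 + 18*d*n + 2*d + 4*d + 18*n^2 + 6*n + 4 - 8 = 4*d^2 + d*(18*n + 6) + 18*n^2 + 6*n - 4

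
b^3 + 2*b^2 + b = b*(b + 1)^2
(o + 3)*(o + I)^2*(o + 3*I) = o^4 + 3*o^3 + 5*I*o^3 - 7*o^2 + 15*I*o^2 - 21*o - 3*I*o - 9*I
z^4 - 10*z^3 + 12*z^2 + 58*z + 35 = (z - 7)*(z - 5)*(z + 1)^2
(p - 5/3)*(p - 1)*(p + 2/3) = p^3 - 2*p^2 - p/9 + 10/9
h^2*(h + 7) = h^3 + 7*h^2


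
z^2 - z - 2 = (z - 2)*(z + 1)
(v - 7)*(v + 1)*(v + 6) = v^3 - 43*v - 42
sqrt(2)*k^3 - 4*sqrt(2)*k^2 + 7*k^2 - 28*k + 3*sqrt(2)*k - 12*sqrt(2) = (k - 4)*(k + 3*sqrt(2))*(sqrt(2)*k + 1)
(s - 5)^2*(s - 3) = s^3 - 13*s^2 + 55*s - 75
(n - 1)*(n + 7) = n^2 + 6*n - 7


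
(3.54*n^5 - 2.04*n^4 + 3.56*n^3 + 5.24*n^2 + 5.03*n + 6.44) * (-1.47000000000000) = -5.2038*n^5 + 2.9988*n^4 - 5.2332*n^3 - 7.7028*n^2 - 7.3941*n - 9.4668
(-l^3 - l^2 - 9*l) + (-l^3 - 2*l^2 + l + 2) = -2*l^3 - 3*l^2 - 8*l + 2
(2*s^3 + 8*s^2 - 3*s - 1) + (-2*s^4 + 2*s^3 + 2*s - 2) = -2*s^4 + 4*s^3 + 8*s^2 - s - 3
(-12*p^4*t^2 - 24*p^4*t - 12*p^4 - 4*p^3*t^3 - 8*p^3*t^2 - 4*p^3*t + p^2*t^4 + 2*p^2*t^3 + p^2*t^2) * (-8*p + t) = 96*p^5*t^2 + 192*p^5*t + 96*p^5 + 20*p^4*t^3 + 40*p^4*t^2 + 20*p^4*t - 12*p^3*t^4 - 24*p^3*t^3 - 12*p^3*t^2 + p^2*t^5 + 2*p^2*t^4 + p^2*t^3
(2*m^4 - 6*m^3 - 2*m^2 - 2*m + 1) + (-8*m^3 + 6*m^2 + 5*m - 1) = 2*m^4 - 14*m^3 + 4*m^2 + 3*m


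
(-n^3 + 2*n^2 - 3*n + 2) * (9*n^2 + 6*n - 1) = -9*n^5 + 12*n^4 - 14*n^3 - 2*n^2 + 15*n - 2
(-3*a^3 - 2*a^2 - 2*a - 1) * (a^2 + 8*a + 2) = -3*a^5 - 26*a^4 - 24*a^3 - 21*a^2 - 12*a - 2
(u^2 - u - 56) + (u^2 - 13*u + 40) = 2*u^2 - 14*u - 16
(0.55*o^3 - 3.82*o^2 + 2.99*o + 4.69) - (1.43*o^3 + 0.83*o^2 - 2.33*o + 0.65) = -0.88*o^3 - 4.65*o^2 + 5.32*o + 4.04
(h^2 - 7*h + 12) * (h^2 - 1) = h^4 - 7*h^3 + 11*h^2 + 7*h - 12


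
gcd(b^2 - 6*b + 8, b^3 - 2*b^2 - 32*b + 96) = b - 4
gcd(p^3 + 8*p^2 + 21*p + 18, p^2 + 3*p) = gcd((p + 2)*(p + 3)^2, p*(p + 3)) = p + 3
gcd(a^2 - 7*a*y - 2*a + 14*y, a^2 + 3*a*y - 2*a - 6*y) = a - 2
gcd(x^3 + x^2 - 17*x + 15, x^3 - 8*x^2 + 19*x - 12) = x^2 - 4*x + 3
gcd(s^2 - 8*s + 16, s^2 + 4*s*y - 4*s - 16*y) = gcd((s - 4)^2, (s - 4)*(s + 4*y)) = s - 4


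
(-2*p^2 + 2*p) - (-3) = -2*p^2 + 2*p + 3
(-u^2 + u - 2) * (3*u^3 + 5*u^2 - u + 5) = -3*u^5 - 2*u^4 - 16*u^2 + 7*u - 10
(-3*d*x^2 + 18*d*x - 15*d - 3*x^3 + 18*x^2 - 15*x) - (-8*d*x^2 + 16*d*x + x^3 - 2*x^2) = 5*d*x^2 + 2*d*x - 15*d - 4*x^3 + 20*x^2 - 15*x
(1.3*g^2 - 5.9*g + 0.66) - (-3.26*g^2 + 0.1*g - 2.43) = 4.56*g^2 - 6.0*g + 3.09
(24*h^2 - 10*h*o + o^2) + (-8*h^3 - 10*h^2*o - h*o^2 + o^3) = -8*h^3 - 10*h^2*o + 24*h^2 - h*o^2 - 10*h*o + o^3 + o^2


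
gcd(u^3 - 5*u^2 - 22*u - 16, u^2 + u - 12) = 1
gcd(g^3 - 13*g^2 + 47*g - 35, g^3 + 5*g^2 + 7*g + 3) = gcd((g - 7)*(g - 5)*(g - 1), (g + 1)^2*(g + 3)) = 1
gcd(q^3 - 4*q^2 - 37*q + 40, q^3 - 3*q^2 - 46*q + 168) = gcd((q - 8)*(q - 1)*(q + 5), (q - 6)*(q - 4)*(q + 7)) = 1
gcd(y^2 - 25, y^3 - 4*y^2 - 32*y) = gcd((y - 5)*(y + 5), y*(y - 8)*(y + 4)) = 1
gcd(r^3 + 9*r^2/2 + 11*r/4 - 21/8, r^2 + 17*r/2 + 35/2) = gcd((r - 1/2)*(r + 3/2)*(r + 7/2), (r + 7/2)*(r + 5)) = r + 7/2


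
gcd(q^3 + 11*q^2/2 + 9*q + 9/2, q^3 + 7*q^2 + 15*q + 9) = q^2 + 4*q + 3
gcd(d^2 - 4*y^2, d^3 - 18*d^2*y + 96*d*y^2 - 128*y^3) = -d + 2*y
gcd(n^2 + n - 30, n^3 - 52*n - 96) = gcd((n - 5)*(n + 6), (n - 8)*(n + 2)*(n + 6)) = n + 6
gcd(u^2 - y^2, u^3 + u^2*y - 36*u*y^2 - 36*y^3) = u + y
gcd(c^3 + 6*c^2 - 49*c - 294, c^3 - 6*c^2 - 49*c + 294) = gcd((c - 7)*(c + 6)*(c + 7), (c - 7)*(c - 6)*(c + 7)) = c^2 - 49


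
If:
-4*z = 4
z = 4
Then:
No Solution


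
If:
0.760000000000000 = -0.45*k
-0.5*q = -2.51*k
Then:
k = -1.69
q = -8.48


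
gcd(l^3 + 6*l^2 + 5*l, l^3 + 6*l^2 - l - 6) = l + 1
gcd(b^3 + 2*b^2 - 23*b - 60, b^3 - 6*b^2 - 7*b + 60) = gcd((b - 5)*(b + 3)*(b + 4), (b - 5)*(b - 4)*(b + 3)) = b^2 - 2*b - 15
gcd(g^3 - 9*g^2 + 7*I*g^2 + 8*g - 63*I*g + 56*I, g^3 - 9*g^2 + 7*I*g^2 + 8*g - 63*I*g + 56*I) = g^3 + g^2*(-9 + 7*I) + g*(8 - 63*I) + 56*I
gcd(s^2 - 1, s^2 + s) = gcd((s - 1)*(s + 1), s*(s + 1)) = s + 1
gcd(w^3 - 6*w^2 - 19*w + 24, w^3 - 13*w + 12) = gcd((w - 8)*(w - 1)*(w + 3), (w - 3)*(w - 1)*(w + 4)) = w - 1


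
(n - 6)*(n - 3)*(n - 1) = n^3 - 10*n^2 + 27*n - 18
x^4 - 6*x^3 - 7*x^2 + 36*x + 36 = (x - 6)*(x - 3)*(x + 1)*(x + 2)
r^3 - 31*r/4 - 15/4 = (r - 3)*(r + 1/2)*(r + 5/2)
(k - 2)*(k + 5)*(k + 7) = k^3 + 10*k^2 + 11*k - 70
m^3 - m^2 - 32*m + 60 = (m - 5)*(m - 2)*(m + 6)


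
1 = 1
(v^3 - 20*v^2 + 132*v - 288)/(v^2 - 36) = (v^2 - 14*v + 48)/(v + 6)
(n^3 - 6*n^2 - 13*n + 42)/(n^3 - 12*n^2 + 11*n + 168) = (n - 2)/(n - 8)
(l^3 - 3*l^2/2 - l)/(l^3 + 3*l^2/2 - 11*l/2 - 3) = l/(l + 3)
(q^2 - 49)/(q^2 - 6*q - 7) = (q + 7)/(q + 1)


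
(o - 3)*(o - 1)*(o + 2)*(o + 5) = o^4 + 3*o^3 - 15*o^2 - 19*o + 30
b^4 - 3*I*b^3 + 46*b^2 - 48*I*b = b*(b - 8*I)*(b - I)*(b + 6*I)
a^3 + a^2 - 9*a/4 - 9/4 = (a - 3/2)*(a + 1)*(a + 3/2)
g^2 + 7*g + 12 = (g + 3)*(g + 4)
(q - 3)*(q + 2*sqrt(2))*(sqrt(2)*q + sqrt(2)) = sqrt(2)*q^3 - 2*sqrt(2)*q^2 + 4*q^2 - 8*q - 3*sqrt(2)*q - 12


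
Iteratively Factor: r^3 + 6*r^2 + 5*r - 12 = (r + 3)*(r^2 + 3*r - 4) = (r - 1)*(r + 3)*(r + 4)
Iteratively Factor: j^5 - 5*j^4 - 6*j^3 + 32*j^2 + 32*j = (j)*(j^4 - 5*j^3 - 6*j^2 + 32*j + 32) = j*(j + 1)*(j^3 - 6*j^2 + 32) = j*(j - 4)*(j + 1)*(j^2 - 2*j - 8) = j*(j - 4)*(j + 1)*(j + 2)*(j - 4)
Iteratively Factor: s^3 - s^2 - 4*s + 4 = (s - 2)*(s^2 + s - 2) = (s - 2)*(s + 2)*(s - 1)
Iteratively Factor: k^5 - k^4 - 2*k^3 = (k)*(k^4 - k^3 - 2*k^2) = k*(k + 1)*(k^3 - 2*k^2) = k^2*(k + 1)*(k^2 - 2*k) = k^2*(k - 2)*(k + 1)*(k)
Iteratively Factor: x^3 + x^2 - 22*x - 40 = (x + 2)*(x^2 - x - 20) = (x - 5)*(x + 2)*(x + 4)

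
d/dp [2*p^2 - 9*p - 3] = 4*p - 9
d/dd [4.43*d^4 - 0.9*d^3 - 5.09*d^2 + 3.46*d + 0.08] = 17.72*d^3 - 2.7*d^2 - 10.18*d + 3.46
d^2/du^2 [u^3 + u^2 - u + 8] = 6*u + 2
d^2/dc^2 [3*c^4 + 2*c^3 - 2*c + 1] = 12*c*(3*c + 1)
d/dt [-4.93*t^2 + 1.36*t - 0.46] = 1.36 - 9.86*t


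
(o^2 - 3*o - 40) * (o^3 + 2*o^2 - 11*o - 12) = o^5 - o^4 - 57*o^3 - 59*o^2 + 476*o + 480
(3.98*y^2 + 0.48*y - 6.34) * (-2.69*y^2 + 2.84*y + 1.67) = -10.7062*y^4 + 10.012*y^3 + 25.0644*y^2 - 17.204*y - 10.5878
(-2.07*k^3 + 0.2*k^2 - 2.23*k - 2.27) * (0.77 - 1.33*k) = 2.7531*k^4 - 1.8599*k^3 + 3.1199*k^2 + 1.302*k - 1.7479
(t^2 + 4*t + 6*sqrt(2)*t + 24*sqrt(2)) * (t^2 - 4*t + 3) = t^4 + 6*sqrt(2)*t^3 - 13*t^2 - 78*sqrt(2)*t + 12*t + 72*sqrt(2)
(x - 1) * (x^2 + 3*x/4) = x^3 - x^2/4 - 3*x/4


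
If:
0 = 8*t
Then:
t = 0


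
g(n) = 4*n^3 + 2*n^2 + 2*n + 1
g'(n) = 12*n^2 + 4*n + 2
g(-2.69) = -67.77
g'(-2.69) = 78.07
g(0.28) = 1.80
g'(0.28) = 4.06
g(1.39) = 18.39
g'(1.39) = 30.75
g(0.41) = 2.43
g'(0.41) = 5.66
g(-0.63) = -0.47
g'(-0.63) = 4.24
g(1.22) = 13.68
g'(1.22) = 24.74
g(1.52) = 22.71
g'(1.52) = 35.80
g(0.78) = 5.68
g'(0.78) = 12.42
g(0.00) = 1.00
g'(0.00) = 2.00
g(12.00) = 7225.00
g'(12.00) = 1778.00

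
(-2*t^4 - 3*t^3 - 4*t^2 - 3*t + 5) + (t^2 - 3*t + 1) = -2*t^4 - 3*t^3 - 3*t^2 - 6*t + 6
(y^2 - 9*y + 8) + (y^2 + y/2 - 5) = 2*y^2 - 17*y/2 + 3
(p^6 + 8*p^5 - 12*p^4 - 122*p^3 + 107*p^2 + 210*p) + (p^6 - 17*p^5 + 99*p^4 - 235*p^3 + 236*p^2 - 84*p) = 2*p^6 - 9*p^5 + 87*p^4 - 357*p^3 + 343*p^2 + 126*p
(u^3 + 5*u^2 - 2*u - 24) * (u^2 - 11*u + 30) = u^5 - 6*u^4 - 27*u^3 + 148*u^2 + 204*u - 720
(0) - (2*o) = -2*o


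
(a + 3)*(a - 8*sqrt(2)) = a^2 - 8*sqrt(2)*a + 3*a - 24*sqrt(2)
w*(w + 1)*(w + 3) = w^3 + 4*w^2 + 3*w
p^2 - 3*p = p*(p - 3)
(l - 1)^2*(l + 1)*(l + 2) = l^4 + l^3 - 3*l^2 - l + 2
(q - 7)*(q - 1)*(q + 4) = q^3 - 4*q^2 - 25*q + 28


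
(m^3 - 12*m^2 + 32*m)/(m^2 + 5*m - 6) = m*(m^2 - 12*m + 32)/(m^2 + 5*m - 6)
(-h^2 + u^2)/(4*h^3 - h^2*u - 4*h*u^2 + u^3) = 1/(-4*h + u)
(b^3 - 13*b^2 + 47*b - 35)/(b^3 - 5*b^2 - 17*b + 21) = (b - 5)/(b + 3)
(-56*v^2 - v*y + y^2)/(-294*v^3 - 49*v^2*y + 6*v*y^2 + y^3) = (-8*v + y)/(-42*v^2 - v*y + y^2)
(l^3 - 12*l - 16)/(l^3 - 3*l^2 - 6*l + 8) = (l + 2)/(l - 1)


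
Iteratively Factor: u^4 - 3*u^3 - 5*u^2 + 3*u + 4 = (u + 1)*(u^3 - 4*u^2 - u + 4) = (u - 4)*(u + 1)*(u^2 - 1) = (u - 4)*(u - 1)*(u + 1)*(u + 1)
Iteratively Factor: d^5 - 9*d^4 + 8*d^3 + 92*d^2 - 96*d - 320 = (d - 4)*(d^4 - 5*d^3 - 12*d^2 + 44*d + 80) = (d - 4)^2*(d^3 - d^2 - 16*d - 20) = (d - 5)*(d - 4)^2*(d^2 + 4*d + 4) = (d - 5)*(d - 4)^2*(d + 2)*(d + 2)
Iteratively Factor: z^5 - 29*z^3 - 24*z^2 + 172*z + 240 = (z + 2)*(z^4 - 2*z^3 - 25*z^2 + 26*z + 120) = (z - 3)*(z + 2)*(z^3 + z^2 - 22*z - 40) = (z - 3)*(z + 2)*(z + 4)*(z^2 - 3*z - 10) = (z - 3)*(z + 2)^2*(z + 4)*(z - 5)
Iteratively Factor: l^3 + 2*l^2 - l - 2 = (l - 1)*(l^2 + 3*l + 2) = (l - 1)*(l + 2)*(l + 1)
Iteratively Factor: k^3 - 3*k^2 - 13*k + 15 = (k + 3)*(k^2 - 6*k + 5) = (k - 1)*(k + 3)*(k - 5)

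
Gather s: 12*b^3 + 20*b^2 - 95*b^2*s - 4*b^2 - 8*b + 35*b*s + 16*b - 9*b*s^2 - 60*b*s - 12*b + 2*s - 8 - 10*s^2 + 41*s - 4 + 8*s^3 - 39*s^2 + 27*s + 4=12*b^3 + 16*b^2 - 4*b + 8*s^3 + s^2*(-9*b - 49) + s*(-95*b^2 - 25*b + 70) - 8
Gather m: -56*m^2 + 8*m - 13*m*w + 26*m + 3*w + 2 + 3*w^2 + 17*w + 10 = -56*m^2 + m*(34 - 13*w) + 3*w^2 + 20*w + 12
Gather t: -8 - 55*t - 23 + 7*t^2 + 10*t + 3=7*t^2 - 45*t - 28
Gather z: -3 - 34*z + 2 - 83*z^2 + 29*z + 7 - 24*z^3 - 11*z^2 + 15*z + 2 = -24*z^3 - 94*z^2 + 10*z + 8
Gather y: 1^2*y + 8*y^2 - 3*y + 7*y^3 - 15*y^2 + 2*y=7*y^3 - 7*y^2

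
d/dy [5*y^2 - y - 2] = 10*y - 1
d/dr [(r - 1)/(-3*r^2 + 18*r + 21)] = (-r^2 + 6*r + 2*(r - 3)*(r - 1) + 7)/(3*(-r^2 + 6*r + 7)^2)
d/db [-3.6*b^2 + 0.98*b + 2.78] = 0.98 - 7.2*b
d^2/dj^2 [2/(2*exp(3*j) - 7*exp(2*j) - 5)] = 4*((14 - 9*exp(j))*(-2*exp(3*j) + 7*exp(2*j) + 5) - 4*(3*exp(j) - 7)^2*exp(2*j))*exp(2*j)/(-2*exp(3*j) + 7*exp(2*j) + 5)^3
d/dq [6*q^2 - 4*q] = 12*q - 4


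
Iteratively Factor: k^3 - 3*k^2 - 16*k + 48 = (k - 4)*(k^2 + k - 12) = (k - 4)*(k + 4)*(k - 3)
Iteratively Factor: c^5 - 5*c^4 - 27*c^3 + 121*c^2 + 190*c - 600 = (c - 5)*(c^4 - 27*c^2 - 14*c + 120) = (c - 5)*(c - 2)*(c^3 + 2*c^2 - 23*c - 60) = (c - 5)*(c - 2)*(c + 4)*(c^2 - 2*c - 15) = (c - 5)^2*(c - 2)*(c + 4)*(c + 3)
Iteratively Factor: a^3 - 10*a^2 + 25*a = (a - 5)*(a^2 - 5*a) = (a - 5)^2*(a)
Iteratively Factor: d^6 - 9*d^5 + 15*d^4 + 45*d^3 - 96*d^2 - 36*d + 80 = (d - 4)*(d^5 - 5*d^4 - 5*d^3 + 25*d^2 + 4*d - 20) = (d - 4)*(d - 1)*(d^4 - 4*d^3 - 9*d^2 + 16*d + 20) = (d - 5)*(d - 4)*(d - 1)*(d^3 + d^2 - 4*d - 4) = (d - 5)*(d - 4)*(d - 2)*(d - 1)*(d^2 + 3*d + 2) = (d - 5)*(d - 4)*(d - 2)*(d - 1)*(d + 2)*(d + 1)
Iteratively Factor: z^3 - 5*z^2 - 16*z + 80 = (z - 5)*(z^2 - 16) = (z - 5)*(z - 4)*(z + 4)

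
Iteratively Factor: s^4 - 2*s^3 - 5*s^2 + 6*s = (s)*(s^3 - 2*s^2 - 5*s + 6) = s*(s - 1)*(s^2 - s - 6) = s*(s - 1)*(s + 2)*(s - 3)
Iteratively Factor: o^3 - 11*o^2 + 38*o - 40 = (o - 5)*(o^2 - 6*o + 8) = (o - 5)*(o - 4)*(o - 2)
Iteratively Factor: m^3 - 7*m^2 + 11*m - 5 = (m - 1)*(m^2 - 6*m + 5) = (m - 1)^2*(m - 5)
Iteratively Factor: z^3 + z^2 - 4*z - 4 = (z + 1)*(z^2 - 4) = (z + 1)*(z + 2)*(z - 2)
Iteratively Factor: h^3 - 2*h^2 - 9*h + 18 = (h + 3)*(h^2 - 5*h + 6) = (h - 2)*(h + 3)*(h - 3)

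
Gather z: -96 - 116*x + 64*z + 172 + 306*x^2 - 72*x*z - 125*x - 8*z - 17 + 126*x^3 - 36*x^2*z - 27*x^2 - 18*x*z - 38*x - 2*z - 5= 126*x^3 + 279*x^2 - 279*x + z*(-36*x^2 - 90*x + 54) + 54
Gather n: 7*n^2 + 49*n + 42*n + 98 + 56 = 7*n^2 + 91*n + 154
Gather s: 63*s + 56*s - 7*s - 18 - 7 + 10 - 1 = 112*s - 16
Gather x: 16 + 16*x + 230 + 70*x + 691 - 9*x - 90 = 77*x + 847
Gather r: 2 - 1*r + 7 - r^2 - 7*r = -r^2 - 8*r + 9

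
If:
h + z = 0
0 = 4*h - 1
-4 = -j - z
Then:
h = 1/4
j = 17/4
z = -1/4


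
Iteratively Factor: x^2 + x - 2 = (x + 2)*(x - 1)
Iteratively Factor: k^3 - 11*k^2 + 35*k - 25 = (k - 5)*(k^2 - 6*k + 5) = (k - 5)*(k - 1)*(k - 5)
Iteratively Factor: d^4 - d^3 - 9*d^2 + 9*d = (d - 3)*(d^3 + 2*d^2 - 3*d) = d*(d - 3)*(d^2 + 2*d - 3) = d*(d - 3)*(d + 3)*(d - 1)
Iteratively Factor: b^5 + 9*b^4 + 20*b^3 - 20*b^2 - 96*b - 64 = (b + 4)*(b^4 + 5*b^3 - 20*b - 16) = (b + 2)*(b + 4)*(b^3 + 3*b^2 - 6*b - 8) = (b - 2)*(b + 2)*(b + 4)*(b^2 + 5*b + 4) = (b - 2)*(b + 1)*(b + 2)*(b + 4)*(b + 4)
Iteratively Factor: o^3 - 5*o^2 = (o - 5)*(o^2) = o*(o - 5)*(o)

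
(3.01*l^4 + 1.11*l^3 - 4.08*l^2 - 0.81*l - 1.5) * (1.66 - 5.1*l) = -15.351*l^5 - 0.664400000000001*l^4 + 22.6506*l^3 - 2.6418*l^2 + 6.3054*l - 2.49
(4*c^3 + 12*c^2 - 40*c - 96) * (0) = 0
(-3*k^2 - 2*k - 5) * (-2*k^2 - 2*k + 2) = 6*k^4 + 10*k^3 + 8*k^2 + 6*k - 10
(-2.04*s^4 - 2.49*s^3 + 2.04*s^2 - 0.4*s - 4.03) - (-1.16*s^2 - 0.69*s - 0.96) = -2.04*s^4 - 2.49*s^3 + 3.2*s^2 + 0.29*s - 3.07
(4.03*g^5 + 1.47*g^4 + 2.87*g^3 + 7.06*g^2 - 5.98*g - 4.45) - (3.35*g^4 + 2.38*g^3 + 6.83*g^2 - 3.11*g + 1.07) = 4.03*g^5 - 1.88*g^4 + 0.49*g^3 + 0.23*g^2 - 2.87*g - 5.52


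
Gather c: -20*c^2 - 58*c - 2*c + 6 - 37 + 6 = -20*c^2 - 60*c - 25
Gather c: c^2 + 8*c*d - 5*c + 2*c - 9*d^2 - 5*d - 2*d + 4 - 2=c^2 + c*(8*d - 3) - 9*d^2 - 7*d + 2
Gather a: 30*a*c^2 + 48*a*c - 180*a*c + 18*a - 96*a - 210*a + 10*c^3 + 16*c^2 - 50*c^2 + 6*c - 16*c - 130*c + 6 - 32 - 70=a*(30*c^2 - 132*c - 288) + 10*c^3 - 34*c^2 - 140*c - 96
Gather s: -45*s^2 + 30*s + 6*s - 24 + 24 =-45*s^2 + 36*s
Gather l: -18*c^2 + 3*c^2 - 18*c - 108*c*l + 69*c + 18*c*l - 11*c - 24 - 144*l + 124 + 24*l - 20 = -15*c^2 + 40*c + l*(-90*c - 120) + 80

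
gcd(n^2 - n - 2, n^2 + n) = n + 1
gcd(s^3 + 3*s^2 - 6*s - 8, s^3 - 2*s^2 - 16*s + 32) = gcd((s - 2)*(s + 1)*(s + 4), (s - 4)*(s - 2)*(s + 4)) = s^2 + 2*s - 8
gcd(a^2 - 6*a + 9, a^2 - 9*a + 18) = a - 3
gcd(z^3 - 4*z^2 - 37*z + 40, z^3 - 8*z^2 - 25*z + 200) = z^2 - 3*z - 40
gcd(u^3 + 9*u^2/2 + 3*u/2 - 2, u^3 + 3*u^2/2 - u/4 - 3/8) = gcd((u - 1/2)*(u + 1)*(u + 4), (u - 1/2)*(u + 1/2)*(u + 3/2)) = u - 1/2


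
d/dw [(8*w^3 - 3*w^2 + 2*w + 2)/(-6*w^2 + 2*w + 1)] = 2*(-24*w^4 + 16*w^3 + 15*w^2 + 9*w - 1)/(36*w^4 - 24*w^3 - 8*w^2 + 4*w + 1)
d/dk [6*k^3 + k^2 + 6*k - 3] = 18*k^2 + 2*k + 6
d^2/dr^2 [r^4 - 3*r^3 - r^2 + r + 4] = 12*r^2 - 18*r - 2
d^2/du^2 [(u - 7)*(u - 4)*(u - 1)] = 6*u - 24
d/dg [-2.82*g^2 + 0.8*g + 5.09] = 0.8 - 5.64*g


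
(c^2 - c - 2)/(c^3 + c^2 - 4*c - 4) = 1/(c + 2)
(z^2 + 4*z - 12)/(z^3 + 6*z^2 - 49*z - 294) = (z - 2)/(z^2 - 49)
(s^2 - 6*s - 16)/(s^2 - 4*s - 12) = (s - 8)/(s - 6)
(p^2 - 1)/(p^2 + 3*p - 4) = (p + 1)/(p + 4)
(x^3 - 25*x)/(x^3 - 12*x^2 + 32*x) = (x^2 - 25)/(x^2 - 12*x + 32)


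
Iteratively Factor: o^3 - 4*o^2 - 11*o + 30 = (o + 3)*(o^2 - 7*o + 10) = (o - 5)*(o + 3)*(o - 2)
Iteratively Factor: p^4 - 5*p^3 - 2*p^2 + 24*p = (p)*(p^3 - 5*p^2 - 2*p + 24) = p*(p + 2)*(p^2 - 7*p + 12) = p*(p - 4)*(p + 2)*(p - 3)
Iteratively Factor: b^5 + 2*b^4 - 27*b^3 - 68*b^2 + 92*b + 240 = (b + 4)*(b^4 - 2*b^3 - 19*b^2 + 8*b + 60) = (b - 5)*(b + 4)*(b^3 + 3*b^2 - 4*b - 12) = (b - 5)*(b + 3)*(b + 4)*(b^2 - 4) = (b - 5)*(b - 2)*(b + 3)*(b + 4)*(b + 2)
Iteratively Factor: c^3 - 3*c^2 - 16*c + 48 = (c - 4)*(c^2 + c - 12) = (c - 4)*(c - 3)*(c + 4)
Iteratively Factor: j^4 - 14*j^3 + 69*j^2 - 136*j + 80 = (j - 4)*(j^3 - 10*j^2 + 29*j - 20) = (j - 5)*(j - 4)*(j^2 - 5*j + 4) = (j - 5)*(j - 4)*(j - 1)*(j - 4)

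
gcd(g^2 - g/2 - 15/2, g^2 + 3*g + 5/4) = g + 5/2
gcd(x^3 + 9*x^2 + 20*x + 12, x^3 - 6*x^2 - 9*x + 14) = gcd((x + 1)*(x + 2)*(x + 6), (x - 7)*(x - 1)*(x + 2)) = x + 2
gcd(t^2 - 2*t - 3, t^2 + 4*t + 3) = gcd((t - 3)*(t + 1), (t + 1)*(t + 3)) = t + 1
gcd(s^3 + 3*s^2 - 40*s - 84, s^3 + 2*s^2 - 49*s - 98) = s^2 + 9*s + 14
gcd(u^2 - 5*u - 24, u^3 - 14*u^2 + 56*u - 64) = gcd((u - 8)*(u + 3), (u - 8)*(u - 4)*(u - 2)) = u - 8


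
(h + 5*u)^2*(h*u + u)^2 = h^4*u^2 + 10*h^3*u^3 + 2*h^3*u^2 + 25*h^2*u^4 + 20*h^2*u^3 + h^2*u^2 + 50*h*u^4 + 10*h*u^3 + 25*u^4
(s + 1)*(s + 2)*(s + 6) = s^3 + 9*s^2 + 20*s + 12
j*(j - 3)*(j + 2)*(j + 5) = j^4 + 4*j^3 - 11*j^2 - 30*j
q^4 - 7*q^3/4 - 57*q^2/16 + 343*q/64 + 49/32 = (q - 2)*(q - 7/4)*(q + 1/4)*(q + 7/4)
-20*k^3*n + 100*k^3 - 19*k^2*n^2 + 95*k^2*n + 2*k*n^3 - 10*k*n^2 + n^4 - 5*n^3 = (-4*k + n)*(k + n)*(5*k + n)*(n - 5)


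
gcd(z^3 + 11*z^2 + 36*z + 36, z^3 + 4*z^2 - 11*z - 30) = z + 2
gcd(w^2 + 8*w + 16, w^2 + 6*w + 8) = w + 4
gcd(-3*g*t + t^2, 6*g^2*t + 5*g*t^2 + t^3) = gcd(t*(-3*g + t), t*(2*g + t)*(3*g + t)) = t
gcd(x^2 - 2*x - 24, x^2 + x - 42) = x - 6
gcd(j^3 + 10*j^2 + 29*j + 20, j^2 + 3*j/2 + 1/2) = j + 1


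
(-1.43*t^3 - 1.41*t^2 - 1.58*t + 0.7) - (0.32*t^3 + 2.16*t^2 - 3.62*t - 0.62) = -1.75*t^3 - 3.57*t^2 + 2.04*t + 1.32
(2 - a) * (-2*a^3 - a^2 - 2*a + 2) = 2*a^4 - 3*a^3 - 6*a + 4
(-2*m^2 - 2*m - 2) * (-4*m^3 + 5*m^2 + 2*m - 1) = 8*m^5 - 2*m^4 - 6*m^3 - 12*m^2 - 2*m + 2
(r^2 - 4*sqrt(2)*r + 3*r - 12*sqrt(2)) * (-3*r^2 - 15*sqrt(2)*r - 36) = -3*r^4 - 9*r^3 - 3*sqrt(2)*r^3 - 9*sqrt(2)*r^2 + 84*r^2 + 144*sqrt(2)*r + 252*r + 432*sqrt(2)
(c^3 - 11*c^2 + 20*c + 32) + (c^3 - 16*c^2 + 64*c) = 2*c^3 - 27*c^2 + 84*c + 32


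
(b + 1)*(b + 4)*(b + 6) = b^3 + 11*b^2 + 34*b + 24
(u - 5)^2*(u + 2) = u^3 - 8*u^2 + 5*u + 50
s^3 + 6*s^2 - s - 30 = (s - 2)*(s + 3)*(s + 5)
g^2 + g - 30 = (g - 5)*(g + 6)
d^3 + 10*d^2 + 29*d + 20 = (d + 1)*(d + 4)*(d + 5)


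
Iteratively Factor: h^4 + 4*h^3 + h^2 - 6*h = (h - 1)*(h^3 + 5*h^2 + 6*h) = (h - 1)*(h + 3)*(h^2 + 2*h) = h*(h - 1)*(h + 3)*(h + 2)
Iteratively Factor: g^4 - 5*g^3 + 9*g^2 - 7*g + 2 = (g - 1)*(g^3 - 4*g^2 + 5*g - 2) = (g - 1)^2*(g^2 - 3*g + 2) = (g - 1)^3*(g - 2)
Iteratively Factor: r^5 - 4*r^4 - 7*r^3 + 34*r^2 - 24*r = (r)*(r^4 - 4*r^3 - 7*r^2 + 34*r - 24) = r*(r - 1)*(r^3 - 3*r^2 - 10*r + 24) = r*(r - 2)*(r - 1)*(r^2 - r - 12) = r*(r - 4)*(r - 2)*(r - 1)*(r + 3)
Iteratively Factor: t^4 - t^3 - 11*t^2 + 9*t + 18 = (t + 1)*(t^3 - 2*t^2 - 9*t + 18) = (t - 3)*(t + 1)*(t^2 + t - 6) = (t - 3)*(t + 1)*(t + 3)*(t - 2)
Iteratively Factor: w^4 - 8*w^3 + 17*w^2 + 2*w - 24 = (w - 2)*(w^3 - 6*w^2 + 5*w + 12) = (w - 3)*(w - 2)*(w^2 - 3*w - 4) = (w - 4)*(w - 3)*(w - 2)*(w + 1)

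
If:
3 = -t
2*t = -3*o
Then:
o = 2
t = -3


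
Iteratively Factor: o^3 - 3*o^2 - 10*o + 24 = (o + 3)*(o^2 - 6*o + 8) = (o - 2)*(o + 3)*(o - 4)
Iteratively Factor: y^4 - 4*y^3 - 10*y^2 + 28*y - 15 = (y - 5)*(y^3 + y^2 - 5*y + 3) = (y - 5)*(y + 3)*(y^2 - 2*y + 1) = (y - 5)*(y - 1)*(y + 3)*(y - 1)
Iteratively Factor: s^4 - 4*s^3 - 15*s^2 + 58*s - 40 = (s - 1)*(s^3 - 3*s^2 - 18*s + 40) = (s - 2)*(s - 1)*(s^2 - s - 20) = (s - 2)*(s - 1)*(s + 4)*(s - 5)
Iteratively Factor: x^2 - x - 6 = (x + 2)*(x - 3)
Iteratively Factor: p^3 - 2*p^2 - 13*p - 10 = (p + 1)*(p^2 - 3*p - 10) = (p - 5)*(p + 1)*(p + 2)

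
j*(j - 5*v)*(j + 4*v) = j^3 - j^2*v - 20*j*v^2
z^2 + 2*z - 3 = (z - 1)*(z + 3)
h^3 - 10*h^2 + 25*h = h*(h - 5)^2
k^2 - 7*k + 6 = (k - 6)*(k - 1)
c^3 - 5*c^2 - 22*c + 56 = (c - 7)*(c - 2)*(c + 4)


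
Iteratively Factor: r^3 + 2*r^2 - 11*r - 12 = (r + 1)*(r^2 + r - 12) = (r - 3)*(r + 1)*(r + 4)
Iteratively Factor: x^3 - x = (x - 1)*(x^2 + x) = x*(x - 1)*(x + 1)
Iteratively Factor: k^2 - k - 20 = (k + 4)*(k - 5)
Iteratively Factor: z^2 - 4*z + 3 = (z - 3)*(z - 1)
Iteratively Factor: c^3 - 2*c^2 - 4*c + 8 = (c - 2)*(c^2 - 4) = (c - 2)*(c + 2)*(c - 2)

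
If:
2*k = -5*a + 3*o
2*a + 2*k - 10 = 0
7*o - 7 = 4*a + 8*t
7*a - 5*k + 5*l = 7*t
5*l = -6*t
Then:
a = 1237/171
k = -382/171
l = -542/95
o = 1807/171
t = 271/57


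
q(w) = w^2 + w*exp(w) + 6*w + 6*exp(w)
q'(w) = w*exp(w) + 2*w + 7*exp(w) + 6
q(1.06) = 27.86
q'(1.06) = 31.38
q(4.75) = 1293.59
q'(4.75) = 1373.62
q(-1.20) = -4.31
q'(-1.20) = 5.35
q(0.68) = 17.73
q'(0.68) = 22.52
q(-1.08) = -3.64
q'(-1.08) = 5.85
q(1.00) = 26.03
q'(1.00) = 29.75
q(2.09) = 82.32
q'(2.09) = 83.67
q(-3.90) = -8.15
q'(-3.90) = -1.74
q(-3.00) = -8.85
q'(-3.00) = 0.20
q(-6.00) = 0.00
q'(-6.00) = -6.00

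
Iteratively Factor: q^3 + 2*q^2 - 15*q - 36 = (q + 3)*(q^2 - q - 12) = (q - 4)*(q + 3)*(q + 3)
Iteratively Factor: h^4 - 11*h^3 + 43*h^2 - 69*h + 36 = (h - 1)*(h^3 - 10*h^2 + 33*h - 36) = (h - 3)*(h - 1)*(h^2 - 7*h + 12) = (h - 4)*(h - 3)*(h - 1)*(h - 3)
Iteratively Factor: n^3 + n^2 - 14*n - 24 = (n + 3)*(n^2 - 2*n - 8) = (n - 4)*(n + 3)*(n + 2)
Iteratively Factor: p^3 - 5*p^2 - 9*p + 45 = (p - 5)*(p^2 - 9) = (p - 5)*(p - 3)*(p + 3)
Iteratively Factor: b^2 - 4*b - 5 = (b + 1)*(b - 5)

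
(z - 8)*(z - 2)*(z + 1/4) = z^3 - 39*z^2/4 + 27*z/2 + 4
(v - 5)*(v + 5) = v^2 - 25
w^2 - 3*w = w*(w - 3)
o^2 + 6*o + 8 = (o + 2)*(o + 4)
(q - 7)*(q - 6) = q^2 - 13*q + 42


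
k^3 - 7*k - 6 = (k - 3)*(k + 1)*(k + 2)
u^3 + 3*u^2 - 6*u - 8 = (u - 2)*(u + 1)*(u + 4)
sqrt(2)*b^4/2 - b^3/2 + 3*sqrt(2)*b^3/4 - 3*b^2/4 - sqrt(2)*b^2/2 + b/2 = b*(b - 1/2)*(b - sqrt(2)/2)*(sqrt(2)*b/2 + sqrt(2))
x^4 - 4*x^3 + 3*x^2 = x^2*(x - 3)*(x - 1)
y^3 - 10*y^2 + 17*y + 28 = (y - 7)*(y - 4)*(y + 1)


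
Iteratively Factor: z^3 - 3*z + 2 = (z - 1)*(z^2 + z - 2) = (z - 1)^2*(z + 2)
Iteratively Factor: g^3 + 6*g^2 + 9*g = (g + 3)*(g^2 + 3*g) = g*(g + 3)*(g + 3)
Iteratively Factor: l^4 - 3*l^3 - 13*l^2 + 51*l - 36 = (l - 3)*(l^3 - 13*l + 12) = (l - 3)^2*(l^2 + 3*l - 4) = (l - 3)^2*(l + 4)*(l - 1)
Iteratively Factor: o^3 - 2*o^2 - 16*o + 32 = (o - 2)*(o^2 - 16) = (o - 4)*(o - 2)*(o + 4)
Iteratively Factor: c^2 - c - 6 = (c - 3)*(c + 2)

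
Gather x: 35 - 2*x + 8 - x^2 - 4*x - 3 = -x^2 - 6*x + 40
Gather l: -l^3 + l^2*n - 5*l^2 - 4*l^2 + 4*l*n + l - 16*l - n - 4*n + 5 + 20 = -l^3 + l^2*(n - 9) + l*(4*n - 15) - 5*n + 25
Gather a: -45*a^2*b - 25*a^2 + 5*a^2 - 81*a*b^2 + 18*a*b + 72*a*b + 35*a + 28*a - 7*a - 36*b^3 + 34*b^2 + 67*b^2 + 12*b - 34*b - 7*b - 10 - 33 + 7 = a^2*(-45*b - 20) + a*(-81*b^2 + 90*b + 56) - 36*b^3 + 101*b^2 - 29*b - 36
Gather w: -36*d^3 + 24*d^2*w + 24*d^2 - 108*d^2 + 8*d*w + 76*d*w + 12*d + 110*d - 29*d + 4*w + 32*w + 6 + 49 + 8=-36*d^3 - 84*d^2 + 93*d + w*(24*d^2 + 84*d + 36) + 63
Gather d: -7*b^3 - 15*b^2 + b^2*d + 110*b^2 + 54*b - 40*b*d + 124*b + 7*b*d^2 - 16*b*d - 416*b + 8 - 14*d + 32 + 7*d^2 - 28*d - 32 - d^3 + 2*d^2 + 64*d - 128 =-7*b^3 + 95*b^2 - 238*b - d^3 + d^2*(7*b + 9) + d*(b^2 - 56*b + 22) - 120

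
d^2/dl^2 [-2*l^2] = -4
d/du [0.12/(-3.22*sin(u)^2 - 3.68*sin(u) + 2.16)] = (0.7728*sin(u) + 0.4416)*cos(u)/(3.22*sin(u)^2 + 3.68*sin(u) - 2.16)^2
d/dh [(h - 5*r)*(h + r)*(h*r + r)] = r*(3*h^2 - 8*h*r + 2*h - 5*r^2 - 4*r)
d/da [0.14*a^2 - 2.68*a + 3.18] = 0.28*a - 2.68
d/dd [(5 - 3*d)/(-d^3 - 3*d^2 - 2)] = 3*(d^3 + 3*d^2 - d*(d + 2)*(3*d - 5) + 2)/(d^3 + 3*d^2 + 2)^2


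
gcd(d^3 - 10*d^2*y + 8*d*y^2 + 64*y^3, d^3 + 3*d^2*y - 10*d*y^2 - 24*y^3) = d + 2*y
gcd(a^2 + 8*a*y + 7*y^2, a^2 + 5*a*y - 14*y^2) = a + 7*y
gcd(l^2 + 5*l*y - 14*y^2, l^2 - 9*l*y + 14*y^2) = -l + 2*y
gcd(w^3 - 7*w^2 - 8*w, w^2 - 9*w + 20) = 1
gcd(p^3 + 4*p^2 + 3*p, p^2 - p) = p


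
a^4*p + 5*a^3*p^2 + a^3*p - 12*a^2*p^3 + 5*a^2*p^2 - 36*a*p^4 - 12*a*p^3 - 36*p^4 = (a - 3*p)*(a + 2*p)*(a + 6*p)*(a*p + p)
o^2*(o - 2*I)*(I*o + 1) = I*o^4 + 3*o^3 - 2*I*o^2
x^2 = x^2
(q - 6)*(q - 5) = q^2 - 11*q + 30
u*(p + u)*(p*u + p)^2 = p^3*u^3 + 2*p^3*u^2 + p^3*u + p^2*u^4 + 2*p^2*u^3 + p^2*u^2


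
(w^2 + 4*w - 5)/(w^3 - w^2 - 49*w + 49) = (w + 5)/(w^2 - 49)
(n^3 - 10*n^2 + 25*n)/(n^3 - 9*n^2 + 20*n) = (n - 5)/(n - 4)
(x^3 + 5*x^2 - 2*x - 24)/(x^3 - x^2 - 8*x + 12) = (x + 4)/(x - 2)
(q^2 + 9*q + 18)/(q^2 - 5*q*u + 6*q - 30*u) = (q + 3)/(q - 5*u)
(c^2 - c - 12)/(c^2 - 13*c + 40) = (c^2 - c - 12)/(c^2 - 13*c + 40)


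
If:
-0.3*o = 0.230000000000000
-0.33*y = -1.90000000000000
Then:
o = -0.77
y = 5.76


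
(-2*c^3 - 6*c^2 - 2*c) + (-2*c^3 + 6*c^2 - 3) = -4*c^3 - 2*c - 3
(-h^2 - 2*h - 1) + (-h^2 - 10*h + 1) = -2*h^2 - 12*h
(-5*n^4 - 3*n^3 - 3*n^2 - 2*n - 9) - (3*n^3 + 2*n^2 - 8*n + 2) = -5*n^4 - 6*n^3 - 5*n^2 + 6*n - 11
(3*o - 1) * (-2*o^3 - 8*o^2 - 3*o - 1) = -6*o^4 - 22*o^3 - o^2 + 1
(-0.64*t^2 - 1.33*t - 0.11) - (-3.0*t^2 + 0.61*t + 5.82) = 2.36*t^2 - 1.94*t - 5.93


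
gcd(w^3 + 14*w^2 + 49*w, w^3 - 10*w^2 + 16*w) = w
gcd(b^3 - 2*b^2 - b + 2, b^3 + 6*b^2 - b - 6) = b^2 - 1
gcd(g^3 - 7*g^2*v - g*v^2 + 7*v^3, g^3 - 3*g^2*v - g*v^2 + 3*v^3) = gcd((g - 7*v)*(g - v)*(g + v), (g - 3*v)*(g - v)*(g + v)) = -g^2 + v^2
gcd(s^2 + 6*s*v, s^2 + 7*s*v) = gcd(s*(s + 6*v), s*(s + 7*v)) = s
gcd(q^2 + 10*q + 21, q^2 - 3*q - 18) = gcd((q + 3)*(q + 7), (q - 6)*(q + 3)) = q + 3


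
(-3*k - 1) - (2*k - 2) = 1 - 5*k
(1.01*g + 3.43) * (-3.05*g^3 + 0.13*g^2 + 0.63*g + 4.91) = -3.0805*g^4 - 10.3302*g^3 + 1.0822*g^2 + 7.12*g + 16.8413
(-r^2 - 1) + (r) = -r^2 + r - 1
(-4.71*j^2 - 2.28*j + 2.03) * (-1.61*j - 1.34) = 7.5831*j^3 + 9.9822*j^2 - 0.2131*j - 2.7202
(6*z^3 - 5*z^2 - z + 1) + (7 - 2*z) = 6*z^3 - 5*z^2 - 3*z + 8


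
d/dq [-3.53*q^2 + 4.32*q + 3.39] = 4.32 - 7.06*q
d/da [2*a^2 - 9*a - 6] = 4*a - 9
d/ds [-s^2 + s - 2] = 1 - 2*s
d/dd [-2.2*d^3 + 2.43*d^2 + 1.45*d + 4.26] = -6.6*d^2 + 4.86*d + 1.45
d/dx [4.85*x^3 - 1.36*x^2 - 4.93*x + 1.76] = 14.55*x^2 - 2.72*x - 4.93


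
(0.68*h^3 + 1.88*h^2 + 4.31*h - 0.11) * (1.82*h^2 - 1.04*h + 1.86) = 1.2376*h^5 + 2.7144*h^4 + 7.1538*h^3 - 1.1858*h^2 + 8.131*h - 0.2046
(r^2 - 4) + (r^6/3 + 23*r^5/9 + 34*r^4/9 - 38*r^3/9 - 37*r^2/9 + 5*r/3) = r^6/3 + 23*r^5/9 + 34*r^4/9 - 38*r^3/9 - 28*r^2/9 + 5*r/3 - 4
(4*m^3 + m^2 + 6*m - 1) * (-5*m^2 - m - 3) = -20*m^5 - 9*m^4 - 43*m^3 - 4*m^2 - 17*m + 3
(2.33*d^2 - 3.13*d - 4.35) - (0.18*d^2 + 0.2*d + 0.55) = 2.15*d^2 - 3.33*d - 4.9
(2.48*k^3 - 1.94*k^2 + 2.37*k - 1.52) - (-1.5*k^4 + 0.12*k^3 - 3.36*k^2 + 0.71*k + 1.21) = 1.5*k^4 + 2.36*k^3 + 1.42*k^2 + 1.66*k - 2.73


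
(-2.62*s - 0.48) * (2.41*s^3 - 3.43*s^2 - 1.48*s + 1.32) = -6.3142*s^4 + 7.8298*s^3 + 5.524*s^2 - 2.748*s - 0.6336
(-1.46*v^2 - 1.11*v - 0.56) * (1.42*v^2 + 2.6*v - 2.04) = -2.0732*v^4 - 5.3722*v^3 - 0.7028*v^2 + 0.8084*v + 1.1424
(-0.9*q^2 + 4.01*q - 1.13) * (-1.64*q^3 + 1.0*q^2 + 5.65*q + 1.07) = 1.476*q^5 - 7.4764*q^4 + 0.778199999999998*q^3 + 20.5635*q^2 - 2.0938*q - 1.2091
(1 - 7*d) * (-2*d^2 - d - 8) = 14*d^3 + 5*d^2 + 55*d - 8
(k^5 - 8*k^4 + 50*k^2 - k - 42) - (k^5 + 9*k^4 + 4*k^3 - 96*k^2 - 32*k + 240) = -17*k^4 - 4*k^3 + 146*k^2 + 31*k - 282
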